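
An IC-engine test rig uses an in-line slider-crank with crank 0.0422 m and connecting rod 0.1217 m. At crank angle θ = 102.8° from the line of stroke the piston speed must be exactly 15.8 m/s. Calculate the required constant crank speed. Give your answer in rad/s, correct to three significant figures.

418

For an in-line slider-crank, |v_piston| = rω|sinθ|·[1 + r cosθ/√(L² − r² sin²θ)].
With r = 0.0422 m, L = 0.1217 m, θ = 102.8°: the bracketed kinematic factor |dx/dθ| = 0.037792 m.
ω = v/|dx/dθ| = 15.8/0.037792 = 418.08 rad/s.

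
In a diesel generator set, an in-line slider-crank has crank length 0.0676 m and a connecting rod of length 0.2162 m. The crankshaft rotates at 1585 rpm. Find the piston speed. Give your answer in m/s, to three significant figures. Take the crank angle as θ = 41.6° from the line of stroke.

9.23

ω = 2π·1585/60 = 166 rad/s
For an in-line slider-crank, x = r cosθ + √(L² − r² sin²θ), so v = −rω sinθ·[1 + r cosθ/√(L² − r² sin²θ)].
With r = 0.0676 m, L = 0.2162 m, θ = 41.6°: √(L² − r² sin²θ) = 0.21149 m.
v = −0.0676·166·0.66393·[1 + 0.0676·0.74780/0.21149] = -9.23 m/s.
|v| = 9.23 m/s.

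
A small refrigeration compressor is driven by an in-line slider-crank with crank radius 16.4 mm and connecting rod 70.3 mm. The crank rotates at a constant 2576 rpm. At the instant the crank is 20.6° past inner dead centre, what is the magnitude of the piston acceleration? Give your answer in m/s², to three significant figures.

1330

ω = 2π·2576/60 = 269.8 rad/s
x(θ) = r cosθ + √(L² − r² sin²θ); with ω constant, a = ω²·d²x/dθ².
d²x/dθ² = −r cosθ − r²(cos2θ)/√u − r⁴ sin²2θ/(4u^{3/2}),  u = L² − r² sin²θ = 0.00490879 m².
Substituting r = 0.0164 m, L = 0.0703 m, θ = 20.6°: d²x/dθ² = -0.018263 m.
a = ω²·d²x/dθ² = (269.8)²·(-0.018263) = -1329 m/s²;  |a| = 1329 m/s².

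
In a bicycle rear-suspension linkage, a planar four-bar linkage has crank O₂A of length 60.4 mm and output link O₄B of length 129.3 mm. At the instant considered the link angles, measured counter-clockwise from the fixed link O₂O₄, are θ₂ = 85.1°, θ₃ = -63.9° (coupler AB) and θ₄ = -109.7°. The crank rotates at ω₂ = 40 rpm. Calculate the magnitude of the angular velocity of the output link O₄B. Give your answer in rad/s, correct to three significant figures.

1.41

ω₂ = 4.189 rad/s (from 40 rpm).
Differentiating the loop-closure r₂e^{iθ₂}+r₃e^{iθ₃}=r₁+r₄e^{iθ₄} gives r₂ω₂e^{iθ₂}+r₃ω₃e^{iθ₃}=r₄ω₄e^{iθ₄}.
Eliminating the other unknown: ω₄ = r₂ω₂ sin(θ₂−θ₃) / [r₄ sin(θ₄−θ₃)].
Numerator sine = +0.51504; denominator sine = -0.71691.
Result = 0.0604·4.189·(+0.51504) / (0.1293·(-0.71691)) = -1.4057 rad/s; magnitude 1.4057 rad/s.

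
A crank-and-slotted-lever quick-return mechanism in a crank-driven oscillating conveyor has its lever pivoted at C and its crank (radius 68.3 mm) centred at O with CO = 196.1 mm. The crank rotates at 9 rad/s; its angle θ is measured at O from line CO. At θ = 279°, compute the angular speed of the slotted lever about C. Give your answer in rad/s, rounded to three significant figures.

1.29

ω = 9 rad/s
Crank pin A relative to C: A = (d + r cosθ, r sinθ); lever angle φ = atan2(r sinθ, d + r cosθ).
Differentiating tanφ: φ̇ = rω(d cosθ + r)/(d² + r² + 2dr cosθ).
d² + r² + 2dr cosθ = |CA|² = 0.0473106 m²;  d cosθ + r = +0.098977 m.
|ω_lever| = |0.0683·9·+0.098977| / 0.0473106 = 1.286 rad/s.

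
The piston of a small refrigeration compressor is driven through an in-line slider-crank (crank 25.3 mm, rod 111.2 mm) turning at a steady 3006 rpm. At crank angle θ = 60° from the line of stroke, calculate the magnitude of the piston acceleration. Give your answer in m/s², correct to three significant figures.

ω = 2π·3006/60 = 314.8 rad/s
x(θ) = r cosθ + √(L² − r² sin²θ); with ω constant, a = ω²·d²x/dθ².
d²x/dθ² = −r cosθ − r²(cos2θ)/√u − r⁴ sin²2θ/(4u^{3/2}),  u = L² − r² sin²θ = 0.0118854 m².
Substituting r = 0.0253 m, L = 0.1112 m, θ = 60°: d²x/dθ² = -0.0097736 m.
a = ω²·d²x/dθ² = (314.8)²·(-0.0097736) = -968.48 m/s²;  |a| = 968.48 m/s².

968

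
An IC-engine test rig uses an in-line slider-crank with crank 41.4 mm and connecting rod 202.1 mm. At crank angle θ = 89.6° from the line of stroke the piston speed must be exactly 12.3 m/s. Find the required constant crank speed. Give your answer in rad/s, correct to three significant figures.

297

For an in-line slider-crank, |v_piston| = rω|sinθ|·[1 + r cosθ/√(L² − r² sin²θ)].
With r = 0.0414 m, L = 0.2021 m, θ = 89.6°: the bracketed kinematic factor |dx/dθ| = 0.041459 m.
ω = v/|dx/dθ| = 12.3/0.041459 = 296.68 rad/s.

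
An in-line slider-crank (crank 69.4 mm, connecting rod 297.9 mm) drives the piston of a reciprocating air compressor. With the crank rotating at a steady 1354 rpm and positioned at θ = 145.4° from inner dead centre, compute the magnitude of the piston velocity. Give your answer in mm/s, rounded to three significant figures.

ω = 2π·1354/60 = 141.8 rad/s
For an in-line slider-crank, x = r cosθ + √(L² − r² sin²θ), so v = −rω sinθ·[1 + r cosθ/√(L² − r² sin²θ)].
With r = 0.0694 m, L = 0.2979 m, θ = 145.4°: √(L² − r² sin²θ) = 0.29528 m.
v = −0.0694·141.8·0.56784·[1 + 0.0694·-0.82314/0.29528] = -4.5067 m/s.
|v| = 4.5067 m/s = 4506.7 mm/s.

4510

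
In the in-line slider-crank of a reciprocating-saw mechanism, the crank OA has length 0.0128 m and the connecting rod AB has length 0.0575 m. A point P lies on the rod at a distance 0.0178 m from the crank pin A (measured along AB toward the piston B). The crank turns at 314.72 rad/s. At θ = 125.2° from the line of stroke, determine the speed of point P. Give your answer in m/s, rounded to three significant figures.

3.54

ω = 314.7 rad/s.  Crank-pin speed |V_A| = rω = 4.0284 m/s, perpendicular to OA.
Rod angle: sinφ = −(r/L) sinθ ⇒ φ = -10.481°; ω_rod = −rω cosθ/√(L²−r²sin²θ) = +41.07 rad/s.
V_P = V_A + ω_rod × AP, with AP = 0.0178 m along the rod.
Components: V_Px = −rω sinθ − a·ω_rod·sinφ = -3.1588 m/s;  V_Py = rω cosθ + a·ω_rod·cosφ = -1.6033 m/s.
|V_P| = √(V_Px² + V_Py²) = 3.5424 m/s.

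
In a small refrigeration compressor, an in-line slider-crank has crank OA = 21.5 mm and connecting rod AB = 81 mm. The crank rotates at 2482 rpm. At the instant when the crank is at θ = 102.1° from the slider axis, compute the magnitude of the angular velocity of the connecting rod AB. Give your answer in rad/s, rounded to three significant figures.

ω = 259.9 rad/s (converted from 2482 rpm).
The rod makes angle φ with the slider axis where L sinφ = r sinθ; differentiating, L cosφ·φ̇ = r ω cosθ.
L cosφ = √(L² − r² sin²θ) = 0.078224 m.
|ω_rod| = r ω |cosθ| / √(L² − r² sin²θ) = 0.0215·259.9·0.20962/0.078224 = 14.975 rad/s.

15.0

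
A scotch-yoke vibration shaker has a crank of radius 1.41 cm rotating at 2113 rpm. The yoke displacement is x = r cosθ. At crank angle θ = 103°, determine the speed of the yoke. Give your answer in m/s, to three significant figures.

ω = 221.3 rad/s (from 2113 rpm).
x = r cosθ ⇒ ẋ = −rω sinθ.
|v| = rω|sinθ| = 0.0141·221.3·|sin 103°| = 3.04 m/s.

3.04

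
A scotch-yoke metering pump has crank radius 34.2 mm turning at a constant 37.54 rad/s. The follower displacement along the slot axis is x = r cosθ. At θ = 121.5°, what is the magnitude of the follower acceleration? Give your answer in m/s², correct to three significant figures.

25.2

ω = 37.54 rad/s
x = r cosθ ⇒ ẍ = −rω² cosθ (ω constant).
|a| = rω²|cosθ| = 0.0342·(37.54)²·|cos 121.5°| = 25.183 m/s².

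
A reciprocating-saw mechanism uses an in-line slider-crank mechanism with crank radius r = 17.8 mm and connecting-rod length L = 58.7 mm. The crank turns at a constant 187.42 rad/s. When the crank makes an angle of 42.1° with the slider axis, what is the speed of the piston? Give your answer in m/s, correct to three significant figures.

2.75

ω = 187.4 rad/s
For an in-line slider-crank, x = r cosθ + √(L² − r² sin²θ), so v = −rω sinθ·[1 + r cosθ/√(L² − r² sin²θ)].
With r = 0.0178 m, L = 0.0587 m, θ = 42.1°: √(L² − r² sin²θ) = 0.057474 m.
v = −0.0178·187.4·0.67043·[1 + 0.0178·0.74198/0.057474] = -2.7505 m/s.
|v| = 2.7505 m/s.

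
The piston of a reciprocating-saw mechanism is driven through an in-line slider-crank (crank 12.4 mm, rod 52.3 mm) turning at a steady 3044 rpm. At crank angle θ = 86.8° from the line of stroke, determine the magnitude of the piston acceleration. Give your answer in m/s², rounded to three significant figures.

ω = 2π·3044/60 = 318.8 rad/s
x(θ) = r cosθ + √(L² − r² sin²θ); with ω constant, a = ω²·d²x/dθ².
d²x/dθ² = −r cosθ − r²(cos2θ)/√u − r⁴ sin²2θ/(4u^{3/2}),  u = L² − r² sin²θ = 0.00258201 m².
Substituting r = 0.0124 m, L = 0.0523 m, θ = 86.8°: d²x/dθ² = +0.0023144 m.
a = ω²·d²x/dθ² = (318.8)²·(+0.0023144) = +235.17 m/s²;  |a| = 235.17 m/s².

235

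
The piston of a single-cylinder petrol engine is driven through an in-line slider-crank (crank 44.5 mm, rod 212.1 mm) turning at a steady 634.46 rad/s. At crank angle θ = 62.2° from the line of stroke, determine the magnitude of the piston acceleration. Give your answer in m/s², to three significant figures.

ω = 634.5 rad/s
x(θ) = r cosθ + √(L² − r² sin²θ); with ω constant, a = ω²·d²x/dθ².
d²x/dθ² = −r cosθ − r²(cos2θ)/√u − r⁴ sin²2θ/(4u^{3/2}),  u = L² − r² sin²θ = 0.0434369 m².
Substituting r = 0.0445 m, L = 0.2121 m, θ = 62.2°: d²x/dθ² = -0.01546 m.
a = ω²·d²x/dθ² = (634.5)²·(-0.01546) = -6223.2 m/s²;  |a| = 6223.2 m/s².

6220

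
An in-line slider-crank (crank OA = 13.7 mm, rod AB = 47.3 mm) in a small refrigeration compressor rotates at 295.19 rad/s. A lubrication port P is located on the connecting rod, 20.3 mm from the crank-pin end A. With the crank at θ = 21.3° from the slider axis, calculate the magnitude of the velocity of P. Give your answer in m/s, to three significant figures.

2.70

ω = 295.2 rad/s.  Crank-pin speed |V_A| = rω = 4.0441 m/s, perpendicular to OA.
Rod angle: sinφ = −(r/L) sinθ ⇒ φ = -6.039°; ω_rod = −rω cosθ/√(L²−r²sin²θ) = -80.103 rad/s.
V_P = V_A + ω_rod × AP, with AP = 0.0203 m along the rod.
Components: V_Px = −rω sinθ − a·ω_rod·sinφ = -1.6401 m/s;  V_Py = rω cosθ + a·ω_rod·cosφ = +2.1508 m/s.
|V_P| = √(V_Px² + V_Py²) = 2.7048 m/s.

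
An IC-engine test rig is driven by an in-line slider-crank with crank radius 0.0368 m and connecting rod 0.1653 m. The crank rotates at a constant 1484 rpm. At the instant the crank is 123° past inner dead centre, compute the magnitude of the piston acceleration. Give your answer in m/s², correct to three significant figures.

ω = 2π·1484/60 = 155.4 rad/s
x(θ) = r cosθ + √(L² − r² sin²θ); with ω constant, a = ω²·d²x/dθ².
d²x/dθ² = −r cosθ − r²(cos2θ)/√u − r⁴ sin²2θ/(4u^{3/2}),  u = L² − r² sin²θ = 0.0263716 m².
Substituting r = 0.0368 m, L = 0.1653 m, θ = 123°: d²x/dθ² = +0.023345 m.
a = ω²·d²x/dθ² = (155.4)²·(+0.023345) = +563.8 m/s²;  |a| = 563.8 m/s².

564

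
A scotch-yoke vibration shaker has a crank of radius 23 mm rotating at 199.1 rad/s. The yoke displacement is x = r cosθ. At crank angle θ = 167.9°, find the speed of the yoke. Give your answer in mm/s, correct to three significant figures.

ω = 199.1 rad/s
x = r cosθ ⇒ ẋ = −rω sinθ.
|v| = rω|sinθ| = 0.023·199.1·|sin 167.9°| = 0.95991 m/s = 959.91 mm/s.

960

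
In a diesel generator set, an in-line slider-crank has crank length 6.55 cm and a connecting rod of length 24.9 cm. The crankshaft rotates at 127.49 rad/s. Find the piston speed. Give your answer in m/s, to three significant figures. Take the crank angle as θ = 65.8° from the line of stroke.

8.46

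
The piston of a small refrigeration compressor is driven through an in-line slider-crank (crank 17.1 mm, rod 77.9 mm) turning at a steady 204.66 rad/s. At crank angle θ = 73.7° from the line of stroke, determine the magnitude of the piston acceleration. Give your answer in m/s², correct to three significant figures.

ω = 204.7 rad/s
x(θ) = r cosθ + √(L² − r² sin²θ); with ω constant, a = ω²·d²x/dθ².
d²x/dθ² = −r cosθ − r²(cos2θ)/√u − r⁴ sin²2θ/(4u^{3/2}),  u = L² − r² sin²θ = 0.00579903 m².
Substituting r = 0.0171 m, L = 0.0779 m, θ = 73.7°: d²x/dθ² = -0.0015786 m.
a = ω²·d²x/dθ² = (204.7)²·(-0.0015786) = -66.119 m/s²;  |a| = 66.119 m/s².

66.1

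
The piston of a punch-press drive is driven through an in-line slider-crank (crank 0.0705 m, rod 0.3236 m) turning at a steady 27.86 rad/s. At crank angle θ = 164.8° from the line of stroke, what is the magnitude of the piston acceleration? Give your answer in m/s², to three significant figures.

ω = 27.86 rad/s
x(θ) = r cosθ + √(L² − r² sin²θ); with ω constant, a = ω²·d²x/dθ².
d²x/dθ² = −r cosθ − r²(cos2θ)/√u − r⁴ sin²2θ/(4u^{3/2}),  u = L² − r² sin²θ = 0.104375 m².
Substituting r = 0.0705 m, L = 0.3236 m, θ = 164.8°: d²x/dθ² = +0.054718 m.
a = ω²·d²x/dθ² = (27.86)²·(+0.054718) = +42.471 m/s²;  |a| = 42.471 m/s².

42.5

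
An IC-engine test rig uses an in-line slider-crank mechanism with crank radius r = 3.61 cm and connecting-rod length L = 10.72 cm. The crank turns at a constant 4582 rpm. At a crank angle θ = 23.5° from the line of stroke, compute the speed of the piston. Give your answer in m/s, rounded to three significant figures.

ω = 2π·4582/60 = 479.8 rad/s
For an in-line slider-crank, x = r cosθ + √(L² − r² sin²θ), so v = −rω sinθ·[1 + r cosθ/√(L² − r² sin²θ)].
With r = 0.0361 m, L = 0.1072 m, θ = 23.5°: √(L² − r² sin²θ) = 0.10623 m.
v = −0.0361·479.8·0.39875·[1 + 0.0361·0.91706/0.10623] = -9.0596 m/s.
|v| = 9.0596 m/s.

9.06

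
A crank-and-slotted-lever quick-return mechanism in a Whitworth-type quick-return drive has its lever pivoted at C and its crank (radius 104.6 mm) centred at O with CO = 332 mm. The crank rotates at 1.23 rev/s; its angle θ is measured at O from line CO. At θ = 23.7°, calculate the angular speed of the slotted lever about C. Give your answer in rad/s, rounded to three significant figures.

ω = 7.728 rad/s (from 1.23 rev/s).
Crank pin A relative to C: A = (d + r cosθ, r sinθ); lever angle φ = atan2(r sinθ, d + r cosθ).
Differentiating tanφ: φ̇ = rω(d cosθ + r)/(d² + r² + 2dr cosθ).
d² + r² + 2dr cosθ = |CA|² = 0.184762 m²;  d cosθ + r = +0.4086 m.
|ω_lever| = |0.1046·7.728·+0.4086| / 0.184762 = 1.7877 rad/s.

1.79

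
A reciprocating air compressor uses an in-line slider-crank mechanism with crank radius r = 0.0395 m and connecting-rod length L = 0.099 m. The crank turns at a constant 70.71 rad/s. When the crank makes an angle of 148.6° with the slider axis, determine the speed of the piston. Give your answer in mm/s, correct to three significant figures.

ω = 70.71 rad/s
For an in-line slider-crank, x = r cosθ + √(L² − r² sin²θ), so v = −rω sinθ·[1 + r cosθ/√(L² − r² sin²θ)].
With r = 0.0395 m, L = 0.099 m, θ = 148.6°: √(L² − r² sin²θ) = 0.096837 m.
v = −0.0395·70.71·0.52101·[1 + 0.0395·-0.85355/0.096837] = -0.94855 m/s.
|v| = 0.94855 m/s = 948.55 mm/s.

949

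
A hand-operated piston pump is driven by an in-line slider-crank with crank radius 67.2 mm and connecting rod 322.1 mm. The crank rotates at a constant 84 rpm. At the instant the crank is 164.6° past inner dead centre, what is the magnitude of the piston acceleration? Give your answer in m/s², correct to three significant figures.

ω = 2π·84/60 = 8.796 rad/s
x(θ) = r cosθ + √(L² − r² sin²θ); with ω constant, a = ω²·d²x/dθ².
d²x/dθ² = −r cosθ − r²(cos2θ)/√u − r⁴ sin²2θ/(4u^{3/2}),  u = L² − r² sin²θ = 0.10343 m².
Substituting r = 0.0672 m, L = 0.3221 m, θ = 164.6°: d²x/dθ² = +0.052686 m.
a = ω²·d²x/dθ² = (8.796)²·(+0.052686) = +4.0767 m/s²;  |a| = 4.0767 m/s².

4.08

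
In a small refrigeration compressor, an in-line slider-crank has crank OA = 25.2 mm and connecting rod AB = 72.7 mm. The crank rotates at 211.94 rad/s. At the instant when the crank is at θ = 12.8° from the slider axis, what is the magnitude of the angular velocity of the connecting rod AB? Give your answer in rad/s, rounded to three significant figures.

ω = 211.9 rad/s
The rod makes angle φ with the slider axis where L sinφ = r sinθ; differentiating, L cosφ·φ̇ = r ω cosθ.
L cosφ = √(L² − r² sin²θ) = 0.072485 m.
|ω_rod| = r ω |cosθ| / √(L² − r² sin²θ) = 0.0252·211.9·0.97515/0.072485 = 71.851 rad/s.

71.9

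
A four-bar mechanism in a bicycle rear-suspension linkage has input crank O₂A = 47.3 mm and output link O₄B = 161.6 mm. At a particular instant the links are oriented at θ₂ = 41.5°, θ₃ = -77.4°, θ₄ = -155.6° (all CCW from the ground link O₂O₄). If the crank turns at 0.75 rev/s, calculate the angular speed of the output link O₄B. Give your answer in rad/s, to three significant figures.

1.23

ω₂ = 4.712 rad/s (from 0.75 rev/s).
Differentiating the loop-closure r₂e^{iθ₂}+r₃e^{iθ₃}=r₁+r₄e^{iθ₄} gives r₂ω₂e^{iθ₂}+r₃ω₃e^{iθ₃}=r₄ω₄e^{iθ₄}.
Eliminating the other unknown: ω₄ = r₂ω₂ sin(θ₂−θ₃) / [r₄ sin(θ₄−θ₃)].
Numerator sine = +0.87546; denominator sine = -0.97887.
Result = 0.0473·4.712·(+0.87546) / (0.1616·(-0.97887)) = -1.2336 rad/s; magnitude 1.2336 rad/s.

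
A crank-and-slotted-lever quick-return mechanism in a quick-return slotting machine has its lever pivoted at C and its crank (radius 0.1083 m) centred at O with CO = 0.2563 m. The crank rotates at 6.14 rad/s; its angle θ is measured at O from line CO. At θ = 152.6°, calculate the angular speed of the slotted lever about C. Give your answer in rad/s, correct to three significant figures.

2.82

ω = 6.14 rad/s
Crank pin A relative to C: A = (d + r cosθ, r sinθ); lever angle φ = atan2(r sinθ, d + r cosθ).
Differentiating tanφ: φ̇ = rω(d cosθ + r)/(d² + r² + 2dr cosθ).
d² + r² + 2dr cosθ = |CA|² = 0.0281319 m²;  d cosθ + r = -0.11925 m.
|ω_lever| = |0.1083·6.14·-0.11925| / 0.0281319 = 2.8187 rad/s.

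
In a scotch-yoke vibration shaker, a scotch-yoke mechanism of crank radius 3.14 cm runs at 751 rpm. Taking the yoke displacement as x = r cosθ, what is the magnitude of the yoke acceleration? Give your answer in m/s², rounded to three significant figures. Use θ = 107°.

ω = 78.64 rad/s (from 751 rpm).
x = r cosθ ⇒ ẍ = −rω² cosθ (ω constant).
|a| = rω²|cosθ| = 0.0314·(78.64)²·|cos 107°| = 56.781 m/s².

56.8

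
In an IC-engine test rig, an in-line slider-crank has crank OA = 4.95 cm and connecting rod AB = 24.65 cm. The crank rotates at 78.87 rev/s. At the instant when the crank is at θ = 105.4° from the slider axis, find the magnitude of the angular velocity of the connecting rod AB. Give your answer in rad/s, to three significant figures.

26.9

ω = 495.6 rad/s (converted from 78.87 rev/s).
The rod makes angle φ with the slider axis where L sinφ = r sinθ; differentiating, L cosφ·φ̇ = r ω cosθ.
L cosφ = √(L² − r² sin²θ) = 0.24184 m.
|ω_rod| = r ω |cosθ| / √(L² − r² sin²θ) = 0.0495·495.6·0.26556/0.24184 = 26.936 rad/s.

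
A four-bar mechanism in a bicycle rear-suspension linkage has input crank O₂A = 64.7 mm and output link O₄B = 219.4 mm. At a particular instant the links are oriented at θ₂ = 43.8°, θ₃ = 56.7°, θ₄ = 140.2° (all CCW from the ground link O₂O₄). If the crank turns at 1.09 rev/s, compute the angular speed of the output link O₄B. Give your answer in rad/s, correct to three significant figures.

ω₂ = 6.849 rad/s (from 1.09 rev/s).
Differentiating the loop-closure r₂e^{iθ₂}+r₃e^{iθ₃}=r₁+r₄e^{iθ₄} gives r₂ω₂e^{iθ₂}+r₃ω₃e^{iθ₃}=r₄ω₄e^{iθ₄}.
Eliminating the other unknown: ω₄ = r₂ω₂ sin(θ₂−θ₃) / [r₄ sin(θ₄−θ₃)].
Numerator sine = -0.22325; denominator sine = +0.99357.
Result = 0.0647·6.849·(-0.22325) / (0.2194·(+0.99357)) = -0.4538 rad/s; magnitude 0.4538 rad/s.

0.454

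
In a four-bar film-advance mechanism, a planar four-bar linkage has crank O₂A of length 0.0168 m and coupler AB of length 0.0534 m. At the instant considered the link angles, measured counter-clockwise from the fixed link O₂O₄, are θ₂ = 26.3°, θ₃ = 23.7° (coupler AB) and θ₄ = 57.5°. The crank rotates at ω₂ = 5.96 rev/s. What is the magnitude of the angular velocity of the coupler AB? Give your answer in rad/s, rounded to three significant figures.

11.0

ω₂ = 37.45 rad/s (from 5.96 rev/s).
Differentiating the loop-closure r₂e^{iθ₂}+r₃e^{iθ₃}=r₁+r₄e^{iθ₄} gives r₂ω₂e^{iθ₂}+r₃ω₃e^{iθ₃}=r₄ω₄e^{iθ₄}.
Eliminating the other unknown: ω₃ = r₂ω₂ sin(θ₄−θ₂) / [r₃ sin(θ₃−θ₄)].
Numerator sine = +0.51803; denominator sine = -0.55630.
Result = 0.0168·37.45·(+0.51803) / (0.0534·(-0.55630)) = -10.971 rad/s; magnitude 10.971 rad/s.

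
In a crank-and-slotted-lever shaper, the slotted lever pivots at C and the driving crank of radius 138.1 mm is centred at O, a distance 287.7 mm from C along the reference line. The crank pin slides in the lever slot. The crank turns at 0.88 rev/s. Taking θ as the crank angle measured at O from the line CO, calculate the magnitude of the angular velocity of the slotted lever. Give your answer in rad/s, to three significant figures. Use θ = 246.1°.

ω = 5.529 rad/s (from 0.88 rev/s).
Crank pin A relative to C: A = (d + r cosθ, r sinθ); lever angle φ = atan2(r sinθ, d + r cosθ).
Differentiating tanφ: φ̇ = rω(d cosθ + r)/(d² + r² + 2dr cosθ).
d² + r² + 2dr cosθ = |CA|² = 0.0696492 m²;  d cosθ + r = +0.021541 m.
|ω_lever| = |0.1381·5.529·+0.021541| / 0.0696492 = 0.23616 rad/s.

0.236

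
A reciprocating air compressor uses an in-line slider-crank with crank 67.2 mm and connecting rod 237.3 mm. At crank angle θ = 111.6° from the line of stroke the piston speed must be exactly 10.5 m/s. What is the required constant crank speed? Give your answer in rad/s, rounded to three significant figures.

For an in-line slider-crank, |v_piston| = rω|sinθ|·[1 + r cosθ/√(L² − r² sin²θ)].
With r = 0.0672 m, L = 0.2373 m, θ = 111.6°: the bracketed kinematic factor |dx/dθ| = 0.055729 m.
ω = v/|dx/dθ| = 10.5/0.055729 = 188.41 rad/s.

188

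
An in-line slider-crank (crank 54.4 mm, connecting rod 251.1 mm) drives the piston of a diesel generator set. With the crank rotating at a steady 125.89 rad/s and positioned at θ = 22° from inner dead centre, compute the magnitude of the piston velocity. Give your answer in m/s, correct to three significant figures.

ω = 125.9 rad/s
For an in-line slider-crank, x = r cosθ + √(L² − r² sin²θ), so v = −rω sinθ·[1 + r cosθ/√(L² − r² sin²θ)].
With r = 0.0544 m, L = 0.2511 m, θ = 22°: √(L² − r² sin²θ) = 0.25027 m.
v = −0.0544·125.9·0.37461·[1 + 0.0544·0.92718/0.25027] = -3.0825 m/s.
|v| = 3.0825 m/s.

3.08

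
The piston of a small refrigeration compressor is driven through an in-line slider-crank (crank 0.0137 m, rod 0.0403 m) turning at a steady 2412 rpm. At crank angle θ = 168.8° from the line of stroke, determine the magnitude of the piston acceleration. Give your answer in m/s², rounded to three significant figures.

581

ω = 2π·2412/60 = 252.6 rad/s
x(θ) = r cosθ + √(L² − r² sin²θ); with ω constant, a = ω²·d²x/dθ².
d²x/dθ² = −r cosθ − r²(cos2θ)/√u − r⁴ sin²2θ/(4u^{3/2}),  u = L² − r² sin²θ = 0.00161701 m².
Substituting r = 0.0137 m, L = 0.0403 m, θ = 168.8°: d²x/dθ² = +0.0091041 m.
a = ω²·d²x/dθ² = (252.6)²·(+0.0091041) = +580.83 m/s²;  |a| = 580.83 m/s².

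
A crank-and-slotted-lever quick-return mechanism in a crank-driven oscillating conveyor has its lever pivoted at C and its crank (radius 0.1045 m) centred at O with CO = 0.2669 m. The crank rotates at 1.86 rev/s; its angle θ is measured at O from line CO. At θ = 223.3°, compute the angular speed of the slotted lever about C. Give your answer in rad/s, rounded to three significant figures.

2.64

ω = 11.69 rad/s (from 1.86 rev/s).
Crank pin A relative to C: A = (d + r cosθ, r sinθ); lever angle φ = atan2(r sinθ, d + r cosθ).
Differentiating tanφ: φ̇ = rω(d cosθ + r)/(d² + r² + 2dr cosθ).
d² + r² + 2dr cosθ = |CA|² = 0.0415592 m²;  d cosθ + r = -0.089743 m.
|ω_lever| = |0.1045·11.69·-0.089743| / 0.0415592 = 2.6372 rad/s.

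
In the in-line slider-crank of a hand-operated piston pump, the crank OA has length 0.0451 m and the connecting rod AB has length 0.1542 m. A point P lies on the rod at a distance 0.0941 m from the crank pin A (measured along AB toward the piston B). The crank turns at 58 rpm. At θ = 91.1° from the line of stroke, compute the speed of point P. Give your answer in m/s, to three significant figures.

ω = 6.074 rad/s.  Crank-pin speed |V_A| = rω = 0.27393 m/s, perpendicular to OA.
Rod angle: sinφ = −(r/L) sinθ ⇒ φ = -17.003°; ω_rod = −rω cosθ/√(L²−r²sin²θ) = +0.035662 rad/s.
V_P = V_A + ω_rod × AP, with AP = 0.0941 m along the rod.
Components: V_Px = −rω sinθ − a·ω_rod·sinφ = -0.27289 m/s;  V_Py = rω cosθ + a·ω_rod·cosφ = -0.0020496 m/s.
|V_P| = √(V_Px² + V_Py²) = 0.2729 m/s.

0.273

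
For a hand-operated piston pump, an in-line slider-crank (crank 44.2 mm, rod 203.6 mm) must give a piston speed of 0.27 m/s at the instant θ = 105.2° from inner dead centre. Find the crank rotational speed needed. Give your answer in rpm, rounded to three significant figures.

For an in-line slider-crank, |v_piston| = rω|sinθ|·[1 + r cosθ/√(L² − r² sin²θ)].
With r = 0.0442 m, L = 0.2036 m, θ = 105.2°: the bracketed kinematic factor |dx/dθ| = 0.040171 m.
ω = v/|dx/dθ| = 0.27/0.040171 = 6.7213 rad/s.
N = 60ω/(2π) = 64.184 rpm.

64.2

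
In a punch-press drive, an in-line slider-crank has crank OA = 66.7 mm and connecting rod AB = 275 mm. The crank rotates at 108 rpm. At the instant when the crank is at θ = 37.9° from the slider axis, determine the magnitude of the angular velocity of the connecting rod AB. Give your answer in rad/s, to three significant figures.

2.19

ω = 11.31 rad/s (converted from 108 rpm).
The rod makes angle φ with the slider axis where L sinφ = r sinθ; differentiating, L cosφ·φ̇ = r ω cosθ.
L cosφ = √(L² − r² sin²θ) = 0.27193 m.
|ω_rod| = r ω |cosθ| / √(L² − r² sin²θ) = 0.0667·11.31·0.78908/0.27193 = 2.189 rad/s.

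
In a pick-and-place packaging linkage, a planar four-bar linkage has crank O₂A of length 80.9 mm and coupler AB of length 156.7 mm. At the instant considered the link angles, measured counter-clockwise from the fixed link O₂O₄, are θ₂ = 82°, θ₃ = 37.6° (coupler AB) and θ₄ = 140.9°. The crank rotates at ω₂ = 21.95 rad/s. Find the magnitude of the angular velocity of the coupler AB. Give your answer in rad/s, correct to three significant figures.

9.97

ω₂ = 21.95 rad/s
Differentiating the loop-closure r₂e^{iθ₂}+r₃e^{iθ₃}=r₁+r₄e^{iθ₄} gives r₂ω₂e^{iθ₂}+r₃ω₃e^{iθ₃}=r₄ω₄e^{iθ₄}.
Eliminating the other unknown: ω₃ = r₂ω₂ sin(θ₄−θ₂) / [r₃ sin(θ₃−θ₄)].
Numerator sine = +0.85627; denominator sine = -0.97318.
Result = 0.0809·21.95·(+0.85627) / (0.1567·(-0.97318)) = -9.9708 rad/s; magnitude 9.9708 rad/s.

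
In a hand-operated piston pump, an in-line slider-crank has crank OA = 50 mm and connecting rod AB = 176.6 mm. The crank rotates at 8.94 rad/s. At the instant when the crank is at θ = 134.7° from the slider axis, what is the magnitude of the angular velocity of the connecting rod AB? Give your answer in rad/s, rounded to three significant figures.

ω = 8.94 rad/s
The rod makes angle φ with the slider axis where L sinφ = r sinθ; differentiating, L cosφ·φ̇ = r ω cosθ.
L cosφ = √(L² − r² sin²θ) = 0.17299 m.
|ω_rod| = r ω |cosθ| / √(L² − r² sin²θ) = 0.05·8.94·0.70339/0.17299 = 1.8176 rad/s.

1.82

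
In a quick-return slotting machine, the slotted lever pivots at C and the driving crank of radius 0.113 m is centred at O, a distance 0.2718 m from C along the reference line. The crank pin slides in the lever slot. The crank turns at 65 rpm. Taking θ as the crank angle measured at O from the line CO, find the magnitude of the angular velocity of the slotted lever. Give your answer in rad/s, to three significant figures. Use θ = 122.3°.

0.461

ω = 6.807 rad/s (from 65 rpm).
Crank pin A relative to C: A = (d + r cosθ, r sinθ); lever angle φ = atan2(r sinθ, d + r cosθ).
Differentiating tanφ: φ̇ = rω(d cosθ + r)/(d² + r² + 2dr cosθ).
d² + r² + 2dr cosθ = |CA|² = 0.0538207 m²;  d cosθ + r = -0.032237 m.
|ω_lever| = |0.113·6.807·-0.032237| / 0.0538207 = 0.46071 rad/s.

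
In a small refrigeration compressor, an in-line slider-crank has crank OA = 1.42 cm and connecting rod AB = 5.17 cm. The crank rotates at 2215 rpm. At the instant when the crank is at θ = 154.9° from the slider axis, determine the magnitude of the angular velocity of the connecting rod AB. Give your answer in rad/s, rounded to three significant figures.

58.1

ω = 232 rad/s (converted from 2215 rpm).
The rod makes angle φ with the slider axis where L sinφ = r sinθ; differentiating, L cosφ·φ̇ = r ω cosθ.
L cosφ = √(L² − r² sin²θ) = 0.051348 m.
|ω_rod| = r ω |cosθ| / √(L² − r² sin²θ) = 0.0142·232·0.90557/0.051348 = 58.088 rad/s.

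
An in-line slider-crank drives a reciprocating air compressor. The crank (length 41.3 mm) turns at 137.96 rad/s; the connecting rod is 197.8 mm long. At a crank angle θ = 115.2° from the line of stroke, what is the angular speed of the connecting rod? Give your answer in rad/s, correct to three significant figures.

ω = 138 rad/s
The rod makes angle φ with the slider axis where L sinφ = r sinθ; differentiating, L cosφ·φ̇ = r ω cosθ.
L cosφ = √(L² − r² sin²θ) = 0.19424 m.
|ω_rod| = r ω |cosθ| / √(L² − r² sin²θ) = 0.0413·138·0.42578/0.19424 = 12.49 rad/s.

12.5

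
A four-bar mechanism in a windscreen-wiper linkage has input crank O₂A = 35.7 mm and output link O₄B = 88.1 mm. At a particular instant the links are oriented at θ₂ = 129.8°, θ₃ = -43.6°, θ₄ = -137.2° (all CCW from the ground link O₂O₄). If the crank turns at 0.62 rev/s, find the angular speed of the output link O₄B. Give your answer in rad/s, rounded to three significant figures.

ω₂ = 3.896 rad/s (from 0.62 rev/s).
Differentiating the loop-closure r₂e^{iθ₂}+r₃e^{iθ₃}=r₁+r₄e^{iθ₄} gives r₂ω₂e^{iθ₂}+r₃ω₃e^{iθ₃}=r₄ω₄e^{iθ₄}.
Eliminating the other unknown: ω₄ = r₂ω₂ sin(θ₂−θ₃) / [r₄ sin(θ₄−θ₃)].
Numerator sine = +0.11494; denominator sine = -0.99803.
Result = 0.0357·3.896·(+0.11494) / (0.0881·(-0.99803)) = -0.1818 rad/s; magnitude 0.1818 rad/s.

0.182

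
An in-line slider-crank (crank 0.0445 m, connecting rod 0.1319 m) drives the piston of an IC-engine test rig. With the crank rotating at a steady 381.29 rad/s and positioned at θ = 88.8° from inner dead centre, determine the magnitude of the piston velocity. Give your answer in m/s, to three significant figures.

ω = 381.3 rad/s
For an in-line slider-crank, x = r cosθ + √(L² − r² sin²θ), so v = −rω sinθ·[1 + r cosθ/√(L² − r² sin²θ)].
With r = 0.0445 m, L = 0.1319 m, θ = 88.8°: √(L² − r² sin²θ) = 0.12417 m.
v = −0.0445·381.3·0.99978·[1 + 0.0445·0.02094/0.12417] = -17.091 m/s.
|v| = 17.091 m/s.

17.1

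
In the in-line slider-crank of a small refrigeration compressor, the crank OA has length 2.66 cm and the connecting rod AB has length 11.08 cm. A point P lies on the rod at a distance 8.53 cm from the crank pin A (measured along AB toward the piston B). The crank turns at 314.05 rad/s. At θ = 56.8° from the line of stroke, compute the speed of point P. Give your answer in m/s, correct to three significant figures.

ω = 314.1 rad/s.  Crank-pin speed |V_A| = rω = 8.3537 m/s, perpendicular to OA.
Rod angle: sinφ = −(r/L) sinθ ⇒ φ = -11.589°; ω_rod = −rω cosθ/√(L²−r²sin²θ) = -42.142 rad/s.
V_P = V_A + ω_rod × AP, with AP = 0.0853 m along the rod.
Components: V_Px = −rω sinθ − a·ω_rod·sinφ = -7.7122 m/s;  V_Py = rω cosθ + a·ω_rod·cosφ = +1.0527 m/s.
|V_P| = √(V_Px² + V_Py²) = 7.7837 m/s.

7.78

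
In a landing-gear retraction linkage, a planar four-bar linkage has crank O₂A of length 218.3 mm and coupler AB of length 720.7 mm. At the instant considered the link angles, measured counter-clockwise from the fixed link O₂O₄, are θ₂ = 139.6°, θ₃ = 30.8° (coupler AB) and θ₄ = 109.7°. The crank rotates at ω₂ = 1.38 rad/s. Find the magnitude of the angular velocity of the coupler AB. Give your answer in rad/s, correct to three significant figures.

ω₂ = 1.38 rad/s
Differentiating the loop-closure r₂e^{iθ₂}+r₃e^{iθ₃}=r₁+r₄e^{iθ₄} gives r₂ω₂e^{iθ₂}+r₃ω₃e^{iθ₃}=r₄ω₄e^{iθ₄}.
Eliminating the other unknown: ω₃ = r₂ω₂ sin(θ₄−θ₂) / [r₃ sin(θ₃−θ₄)].
Numerator sine = -0.49849; denominator sine = -0.98129.
Result = 0.2183·1.38·(-0.49849) / (0.7207·(-0.98129)) = +0.21234 rad/s; magnitude 0.21234 rad/s.

0.212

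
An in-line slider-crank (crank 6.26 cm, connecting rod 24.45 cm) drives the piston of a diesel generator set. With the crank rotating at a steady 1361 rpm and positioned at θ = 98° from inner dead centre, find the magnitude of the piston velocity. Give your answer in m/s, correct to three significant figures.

8.51

ω = 2π·1361/60 = 142.5 rad/s
For an in-line slider-crank, x = r cosθ + √(L² − r² sin²θ), so v = −rω sinθ·[1 + r cosθ/√(L² − r² sin²θ)].
With r = 0.0626 m, L = 0.2445 m, θ = 98°: √(L² − r² sin²θ) = 0.23651 m.
v = −0.0626·142.5·0.99027·[1 + 0.0626·-0.13917/0.23651] = -8.5097 m/s.
|v| = 8.5097 m/s.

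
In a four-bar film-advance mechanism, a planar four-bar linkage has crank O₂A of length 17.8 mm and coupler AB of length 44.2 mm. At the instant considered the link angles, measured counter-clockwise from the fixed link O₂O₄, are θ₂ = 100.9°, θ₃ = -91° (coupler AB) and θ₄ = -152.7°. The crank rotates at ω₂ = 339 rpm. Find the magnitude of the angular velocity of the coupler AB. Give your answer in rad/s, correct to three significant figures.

ω₂ = 35.5 rad/s (from 339 rpm).
Differentiating the loop-closure r₂e^{iθ₂}+r₃e^{iθ₃}=r₁+r₄e^{iθ₄} gives r₂ω₂e^{iθ₂}+r₃ω₃e^{iθ₃}=r₄ω₄e^{iθ₄}.
Eliminating the other unknown: ω₃ = r₂ω₂ sin(θ₄−θ₂) / [r₃ sin(θ₃−θ₄)].
Numerator sine = +0.95931; denominator sine = +0.88048.
Result = 0.0178·35.5·(+0.95931) / (0.0442·(+0.88048)) = +15.576 rad/s; magnitude 15.576 rad/s.

15.6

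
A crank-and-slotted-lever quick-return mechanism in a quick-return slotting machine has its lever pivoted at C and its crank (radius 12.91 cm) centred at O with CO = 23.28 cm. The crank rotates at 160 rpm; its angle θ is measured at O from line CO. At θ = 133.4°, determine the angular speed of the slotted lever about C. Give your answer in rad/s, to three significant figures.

2.26

ω = 16.76 rad/s (from 160 rpm).
Crank pin A relative to C: A = (d + r cosθ, r sinθ); lever angle φ = atan2(r sinθ, d + r cosθ).
Differentiating tanφ: φ̇ = rω(d cosθ + r)/(d² + r² + 2dr cosθ).
d² + r² + 2dr cosθ = |CA|² = 0.0295625 m²;  d cosθ + r = -0.030854 m.
|ω_lever| = |0.1291·16.76·-0.030854| / 0.0295625 = 2.2576 rad/s.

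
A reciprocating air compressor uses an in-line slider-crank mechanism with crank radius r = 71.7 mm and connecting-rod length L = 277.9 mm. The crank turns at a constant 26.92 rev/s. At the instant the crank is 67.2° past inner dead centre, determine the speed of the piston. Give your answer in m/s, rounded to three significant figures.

12.3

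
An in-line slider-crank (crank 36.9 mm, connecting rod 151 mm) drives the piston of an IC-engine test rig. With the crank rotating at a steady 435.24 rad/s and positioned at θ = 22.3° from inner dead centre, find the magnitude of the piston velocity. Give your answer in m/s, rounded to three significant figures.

ω = 435.2 rad/s
For an in-line slider-crank, x = r cosθ + √(L² − r² sin²θ), so v = −rω sinθ·[1 + r cosθ/√(L² − r² sin²θ)].
With r = 0.0369 m, L = 0.151 m, θ = 22.3°: √(L² − r² sin²θ) = 0.15035 m.
v = −0.0369·435.2·0.37946·[1 + 0.0369·0.92521/0.15035] = -7.478 m/s.
|v| = 7.478 m/s.

7.48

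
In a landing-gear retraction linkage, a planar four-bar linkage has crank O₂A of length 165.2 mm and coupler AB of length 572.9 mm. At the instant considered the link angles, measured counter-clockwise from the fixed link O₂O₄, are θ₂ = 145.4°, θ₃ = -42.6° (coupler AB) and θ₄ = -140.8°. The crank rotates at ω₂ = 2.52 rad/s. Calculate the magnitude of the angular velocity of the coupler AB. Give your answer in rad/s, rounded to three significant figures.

0.705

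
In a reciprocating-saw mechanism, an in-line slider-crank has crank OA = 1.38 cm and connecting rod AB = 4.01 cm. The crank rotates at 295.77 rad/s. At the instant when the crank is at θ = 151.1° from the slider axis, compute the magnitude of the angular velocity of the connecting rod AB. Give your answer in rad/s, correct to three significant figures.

90.4

ω = 295.8 rad/s
The rod makes angle φ with the slider axis where L sinφ = r sinθ; differentiating, L cosφ·φ̇ = r ω cosθ.
L cosφ = √(L² − r² sin²θ) = 0.039542 m.
|ω_rod| = r ω |cosθ| / √(L² − r² sin²θ) = 0.0138·295.8·0.87546/0.039542 = 90.369 rad/s.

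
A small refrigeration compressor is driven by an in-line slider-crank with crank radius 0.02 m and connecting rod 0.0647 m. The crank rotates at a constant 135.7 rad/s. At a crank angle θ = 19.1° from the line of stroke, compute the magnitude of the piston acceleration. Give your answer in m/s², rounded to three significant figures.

ω = 135.7 rad/s
x(θ) = r cosθ + √(L² − r² sin²θ); with ω constant, a = ω²·d²x/dθ².
d²x/dθ² = −r cosθ − r²(cos2θ)/√u − r⁴ sin²2θ/(4u^{3/2}),  u = L² − r² sin²θ = 0.00414326 m².
Substituting r = 0.02 m, L = 0.0647 m, θ = 19.1°: d²x/dθ² = -0.02384 m.
a = ω²·d²x/dθ² = (135.7)²·(-0.02384) = -439 m/s²;  |a| = 439 m/s².

439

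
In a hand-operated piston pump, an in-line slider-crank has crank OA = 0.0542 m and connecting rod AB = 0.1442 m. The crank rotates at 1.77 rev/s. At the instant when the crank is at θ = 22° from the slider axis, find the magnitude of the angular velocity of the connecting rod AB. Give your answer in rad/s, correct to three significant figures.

ω = 11.12 rad/s (converted from 1.77 rev/s).
The rod makes angle φ with the slider axis where L sinφ = r sinθ; differentiating, L cosφ·φ̇ = r ω cosθ.
L cosφ = √(L² − r² sin²θ) = 0.14276 m.
|ω_rod| = r ω |cosθ| / √(L² − r² sin²θ) = 0.0542·11.12·0.92718/0.14276 = 3.9147 rad/s.

3.91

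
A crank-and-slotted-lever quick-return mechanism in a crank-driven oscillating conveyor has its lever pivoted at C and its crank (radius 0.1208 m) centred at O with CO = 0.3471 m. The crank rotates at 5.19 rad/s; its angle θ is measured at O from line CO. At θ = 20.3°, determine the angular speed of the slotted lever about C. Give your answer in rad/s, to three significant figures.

1.31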